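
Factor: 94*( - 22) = -2068  =  - 2^2* 11^1* 47^1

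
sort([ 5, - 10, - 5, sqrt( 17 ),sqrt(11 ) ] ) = [-10, - 5, sqrt( 11)  ,  sqrt(17 ),5 ]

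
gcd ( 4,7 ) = 1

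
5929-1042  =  4887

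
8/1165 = 8/1165 = 0.01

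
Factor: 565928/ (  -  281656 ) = - 11^1*17^ (-1)*19^( - 1)*59^1=- 649/323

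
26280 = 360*73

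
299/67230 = 299/67230=0.00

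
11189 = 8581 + 2608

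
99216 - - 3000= 102216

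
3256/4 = 814 =814.00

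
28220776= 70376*401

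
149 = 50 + 99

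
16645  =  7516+9129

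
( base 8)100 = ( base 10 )64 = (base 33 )1v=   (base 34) 1u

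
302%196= 106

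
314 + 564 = 878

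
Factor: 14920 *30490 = 2^4 * 5^2*373^1 * 3049^1 = 454910800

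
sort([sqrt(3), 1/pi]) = [ 1/pi,sqrt (3)] 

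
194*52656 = 10215264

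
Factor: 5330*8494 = 2^2*5^1*13^1*31^1*41^1*137^1  =  45273020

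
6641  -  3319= 3322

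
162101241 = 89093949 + 73007292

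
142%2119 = 142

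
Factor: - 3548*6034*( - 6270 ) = 2^4* 3^1*5^1 * 7^1*11^1 *19^1*431^1*887^1 = 134232122640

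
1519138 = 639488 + 879650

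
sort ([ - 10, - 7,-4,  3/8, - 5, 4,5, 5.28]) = [ - 10,  -  7 , - 5, - 4, 3/8,4,5, 5.28] 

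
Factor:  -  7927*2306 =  - 18279662 = - 2^1*1153^1*7927^1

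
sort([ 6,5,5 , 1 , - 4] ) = [ - 4,1, 5,5,6 ] 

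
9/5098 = 9/5098 = 0.00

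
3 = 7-4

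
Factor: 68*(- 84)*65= -371280 = -  2^4*3^1*5^1*7^1*13^1*17^1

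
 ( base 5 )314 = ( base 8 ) 124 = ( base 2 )1010100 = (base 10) 84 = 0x54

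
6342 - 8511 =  - 2169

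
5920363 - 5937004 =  - 16641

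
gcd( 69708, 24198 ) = 222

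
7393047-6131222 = 1261825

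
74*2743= 202982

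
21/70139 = 21/70139=0.00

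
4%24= 4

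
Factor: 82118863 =43^1 * 1909741^1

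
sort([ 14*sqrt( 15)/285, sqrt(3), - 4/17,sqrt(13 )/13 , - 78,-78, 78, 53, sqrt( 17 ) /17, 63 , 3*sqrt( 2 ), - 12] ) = [  -  78, - 78, - 12, - 4/17,  14*sqrt( 15)/285,sqrt(17)/17, sqrt(13)/13,sqrt (3 ), 3 * sqrt ( 2),53, 63, 78]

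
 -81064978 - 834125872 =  - 915190850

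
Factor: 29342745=3^2*5^1*19^1*34319^1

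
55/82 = 55/82 =0.67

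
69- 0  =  69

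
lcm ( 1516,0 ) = 0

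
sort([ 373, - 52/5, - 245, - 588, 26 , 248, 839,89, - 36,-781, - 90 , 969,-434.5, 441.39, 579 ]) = [ - 781, - 588, - 434.5, -245, - 90,  -  36, - 52/5, 26, 89, 248, 373,441.39, 579, 839,969 ] 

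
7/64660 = 7/64660 = 0.00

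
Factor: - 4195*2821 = - 11834095 = - 5^1*7^1*13^1 * 31^1 * 839^1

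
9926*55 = 545930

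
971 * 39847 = 38691437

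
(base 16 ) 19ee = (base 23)cce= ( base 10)6638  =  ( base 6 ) 50422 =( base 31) 6S4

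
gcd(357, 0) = 357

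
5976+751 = 6727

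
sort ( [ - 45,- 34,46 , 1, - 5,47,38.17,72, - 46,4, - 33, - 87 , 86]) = [ - 87 , - 46,  -  45,-34, - 33, - 5 , 1,4, 38.17  ,  46,  47,72,86]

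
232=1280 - 1048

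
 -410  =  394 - 804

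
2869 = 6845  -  3976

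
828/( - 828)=- 1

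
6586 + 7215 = 13801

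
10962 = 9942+1020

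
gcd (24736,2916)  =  4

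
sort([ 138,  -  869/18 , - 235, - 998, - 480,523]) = [ - 998,  -  480, - 235 ,-869/18, 138, 523]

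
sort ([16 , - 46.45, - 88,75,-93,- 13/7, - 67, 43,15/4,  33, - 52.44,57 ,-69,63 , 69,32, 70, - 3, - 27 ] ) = [ - 93, - 88, - 69,-67, - 52.44, - 46.45, - 27, - 3,- 13/7,15/4, 16, 32, 33,43, 57,63,69,  70, 75]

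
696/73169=696/73169=0.01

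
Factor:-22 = - 2^1*11^1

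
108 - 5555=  - 5447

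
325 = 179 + 146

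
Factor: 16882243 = 7^1*239^1*10091^1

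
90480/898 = 100 + 340/449 = 100.76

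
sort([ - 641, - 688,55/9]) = [ - 688,- 641,55/9] 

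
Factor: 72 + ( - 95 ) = - 23^1 = - 23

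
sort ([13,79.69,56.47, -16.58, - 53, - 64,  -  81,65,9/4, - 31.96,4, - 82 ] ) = [ - 82,-81,  -  64, - 53, -31.96,  -  16.58,9/4,4 , 13, 56.47,65,79.69 ] 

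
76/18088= 1/238 = 0.00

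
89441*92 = 8228572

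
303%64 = 47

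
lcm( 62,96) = 2976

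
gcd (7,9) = 1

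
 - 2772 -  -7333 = 4561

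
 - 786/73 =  - 786/73 = - 10.77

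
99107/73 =99107/73 = 1357.63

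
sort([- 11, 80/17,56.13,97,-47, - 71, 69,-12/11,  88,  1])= [ -71, - 47, - 11, - 12/11, 1,80/17, 56.13, 69, 88, 97 ]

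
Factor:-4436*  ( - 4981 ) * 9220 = 2^4*5^1 * 17^1*293^1*461^1*1109^1 = 203722501520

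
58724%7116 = 1796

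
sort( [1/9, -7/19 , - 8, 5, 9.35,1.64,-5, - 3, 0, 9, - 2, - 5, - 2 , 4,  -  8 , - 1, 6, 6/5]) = [ - 8, - 8,  -  5, - 5,  -  3, - 2, - 2, - 1, - 7/19,0, 1/9,6/5, 1.64, 4, 5, 6, 9, 9.35 ]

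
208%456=208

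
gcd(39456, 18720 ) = 288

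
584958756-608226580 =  - 23267824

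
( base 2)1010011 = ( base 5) 313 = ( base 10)83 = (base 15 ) 58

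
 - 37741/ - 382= 98 + 305/382=98.80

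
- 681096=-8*85137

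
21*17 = 357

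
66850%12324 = 5230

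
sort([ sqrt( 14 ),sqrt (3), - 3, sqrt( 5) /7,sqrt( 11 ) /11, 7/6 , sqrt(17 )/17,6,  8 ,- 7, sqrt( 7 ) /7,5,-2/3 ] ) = [-7 ,  -  3,  -  2/3, sqrt( 17)/17,sqrt( 11 )/11,sqrt( 5 ) /7 , sqrt( 7)/7, 7/6,sqrt( 3 ) , sqrt( 14),5, 6,8]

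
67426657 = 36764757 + 30661900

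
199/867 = 199/867 = 0.23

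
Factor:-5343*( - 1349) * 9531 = 3^4*13^1*19^1*71^1*137^1*353^1 = 68696655417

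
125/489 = 125/489 = 0.26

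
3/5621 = 3/5621 = 0.00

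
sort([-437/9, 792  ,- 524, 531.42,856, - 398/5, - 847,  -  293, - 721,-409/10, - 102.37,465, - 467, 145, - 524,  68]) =[  -  847, - 721 , - 524,-524 , - 467, - 293, - 102.37, -398/5, - 437/9,- 409/10, 68 , 145, 465,531.42,792,  856] 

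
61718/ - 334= - 185 + 36/167 = - 184.78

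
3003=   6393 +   -  3390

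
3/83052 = 1/27684 = 0.00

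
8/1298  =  4/649 = 0.01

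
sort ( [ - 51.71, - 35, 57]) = [ - 51.71 , - 35, 57 ]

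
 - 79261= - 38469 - 40792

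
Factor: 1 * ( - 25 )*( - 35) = 875 = 5^3*7^1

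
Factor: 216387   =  3^2*24043^1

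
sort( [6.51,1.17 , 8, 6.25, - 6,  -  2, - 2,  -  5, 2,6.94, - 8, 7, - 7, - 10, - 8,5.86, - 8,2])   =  [ - 10,-8,  -  8, - 8,  -  7, - 6, - 5, - 2 ,  -  2, 1.17 , 2, 2, 5.86, 6.25, 6.51 , 6.94,7, 8 ]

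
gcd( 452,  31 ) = 1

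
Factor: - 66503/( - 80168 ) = 73/88 = 2^( - 3) *11^( - 1 )*73^1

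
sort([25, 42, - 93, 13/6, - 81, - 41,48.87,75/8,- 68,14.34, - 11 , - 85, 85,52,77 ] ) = [-93, - 85, - 81,  -  68, - 41, - 11,13/6,75/8, 14.34,25,42,48.87,52, 77,85]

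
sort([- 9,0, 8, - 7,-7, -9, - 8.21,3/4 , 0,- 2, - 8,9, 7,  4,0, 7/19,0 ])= [ - 9,  -  9, - 8.21, - 8,-7, - 7,-2,0, 0, 0, 0, 7/19, 3/4, 4,7,8,9 ] 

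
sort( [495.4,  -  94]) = [ - 94,  495.4]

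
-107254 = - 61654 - 45600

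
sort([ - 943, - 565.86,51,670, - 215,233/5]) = [ - 943, - 565.86, - 215, 233/5,  51,670 ]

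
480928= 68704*7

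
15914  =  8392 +7522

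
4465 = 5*893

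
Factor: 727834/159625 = 2^1*5^(-3 ) *1277^( - 1) * 363917^1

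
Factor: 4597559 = 811^1*5669^1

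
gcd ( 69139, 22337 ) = 7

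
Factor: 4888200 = 2^3*3^1 *5^2*8147^1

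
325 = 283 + 42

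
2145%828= 489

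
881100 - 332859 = 548241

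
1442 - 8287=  - 6845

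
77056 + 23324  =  100380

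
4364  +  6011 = 10375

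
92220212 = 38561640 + 53658572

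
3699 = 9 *411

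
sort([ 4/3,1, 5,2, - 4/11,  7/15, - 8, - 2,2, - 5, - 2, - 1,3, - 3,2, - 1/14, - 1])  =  [ - 8, - 5 , - 3,  -  2 , - 2 , - 1, - 1, - 4/11, - 1/14,7/15,1,4/3,  2, 2,  2,3,5 ] 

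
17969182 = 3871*4642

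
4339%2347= 1992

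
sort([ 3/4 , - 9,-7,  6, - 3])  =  [-9, - 7,-3, 3/4,6]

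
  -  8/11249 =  - 8/11249 = - 0.00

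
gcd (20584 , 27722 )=166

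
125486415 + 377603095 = 503089510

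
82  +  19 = 101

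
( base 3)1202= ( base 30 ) 1h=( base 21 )25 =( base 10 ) 47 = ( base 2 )101111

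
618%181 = 75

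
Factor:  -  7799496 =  - 2^3*3^1*324979^1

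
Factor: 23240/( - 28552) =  - 5^1*7^1 * 43^( - 1)= - 35/43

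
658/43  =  658/43  =  15.30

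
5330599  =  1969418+3361181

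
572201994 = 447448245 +124753749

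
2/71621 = 2/71621 =0.00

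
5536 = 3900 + 1636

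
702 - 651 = 51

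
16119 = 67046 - 50927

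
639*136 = 86904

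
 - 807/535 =-2 + 263/535=-1.51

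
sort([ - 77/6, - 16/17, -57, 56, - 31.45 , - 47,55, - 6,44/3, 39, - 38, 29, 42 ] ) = [-57, - 47, - 38, - 31.45, - 77/6,  -  6 , - 16/17,44/3, 29,  39 , 42, 55,56]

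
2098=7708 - 5610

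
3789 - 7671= - 3882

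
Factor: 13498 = 2^1 *17^1*397^1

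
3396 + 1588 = 4984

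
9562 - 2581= 6981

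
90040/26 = 45020/13 = 3463.08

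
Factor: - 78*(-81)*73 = 461214 =2^1*3^5 * 13^1*73^1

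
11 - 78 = - 67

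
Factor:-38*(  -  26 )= 988 = 2^2*13^1 * 19^1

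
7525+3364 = 10889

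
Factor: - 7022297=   -  7022297^1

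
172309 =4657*37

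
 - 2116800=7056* ( - 300 ) 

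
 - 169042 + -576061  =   - 745103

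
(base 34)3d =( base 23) 50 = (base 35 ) 3A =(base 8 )163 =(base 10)115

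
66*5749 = 379434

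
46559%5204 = 4927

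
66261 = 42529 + 23732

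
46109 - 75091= - 28982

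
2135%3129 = 2135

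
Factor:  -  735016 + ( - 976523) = - 3^2*19^1 *10009^1 = -  1711539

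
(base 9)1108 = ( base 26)15c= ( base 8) 1462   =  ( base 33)OQ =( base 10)818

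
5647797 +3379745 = 9027542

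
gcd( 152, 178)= 2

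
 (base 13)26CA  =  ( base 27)7HC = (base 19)F87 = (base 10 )5574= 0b1010111000110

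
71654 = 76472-4818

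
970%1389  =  970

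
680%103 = 62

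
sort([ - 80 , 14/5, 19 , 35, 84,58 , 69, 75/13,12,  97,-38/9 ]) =[ - 80 ,  -  38/9, 14/5, 75/13,  12,19, 35,58, 69, 84, 97 ]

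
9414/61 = 9414/61 = 154.33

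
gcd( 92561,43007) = 1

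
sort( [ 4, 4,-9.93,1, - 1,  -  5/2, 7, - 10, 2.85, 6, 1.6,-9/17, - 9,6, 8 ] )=[-10,-9.93, - 9,  -  5/2, - 1 , - 9/17 , 1, 1.6, 2.85, 4, 4, 6,6,7, 8]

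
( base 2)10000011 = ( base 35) 3q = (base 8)203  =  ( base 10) 131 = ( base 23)5g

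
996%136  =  44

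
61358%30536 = 286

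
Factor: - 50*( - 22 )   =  2^2*5^2*11^1 = 1100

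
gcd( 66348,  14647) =97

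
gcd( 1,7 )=1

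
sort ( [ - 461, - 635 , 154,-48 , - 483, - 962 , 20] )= [ - 962,- 635, - 483 , - 461, - 48,20,154]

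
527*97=51119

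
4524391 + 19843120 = 24367511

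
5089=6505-1416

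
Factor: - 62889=  -  3^1*20963^1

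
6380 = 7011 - 631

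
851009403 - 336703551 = 514305852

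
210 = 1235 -1025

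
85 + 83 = 168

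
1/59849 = 1/59849 = 0.00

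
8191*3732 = 30568812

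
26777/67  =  26777/67= 399.66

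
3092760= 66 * 46860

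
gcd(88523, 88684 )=1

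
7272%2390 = 102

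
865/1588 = 865/1588 = 0.54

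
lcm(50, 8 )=200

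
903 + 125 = 1028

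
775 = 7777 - 7002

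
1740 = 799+941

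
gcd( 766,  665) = 1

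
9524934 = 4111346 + 5413588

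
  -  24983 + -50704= - 75687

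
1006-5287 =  - 4281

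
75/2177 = 75/2177=   0.03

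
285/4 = 71 + 1/4 =71.25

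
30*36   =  1080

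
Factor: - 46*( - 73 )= 3358=   2^1*23^1 * 73^1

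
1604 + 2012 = 3616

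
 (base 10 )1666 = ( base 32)1K2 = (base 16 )682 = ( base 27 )27J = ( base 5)23131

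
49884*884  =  44097456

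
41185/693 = 59 + 298/693 = 59.43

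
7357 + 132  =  7489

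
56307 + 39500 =95807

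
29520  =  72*410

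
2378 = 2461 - 83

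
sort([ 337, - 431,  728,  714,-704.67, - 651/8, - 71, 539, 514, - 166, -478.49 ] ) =[-704.67,-478.49,-431,-166,-651/8, - 71,337, 514,539,  714,728]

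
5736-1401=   4335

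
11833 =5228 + 6605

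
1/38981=1/38981 = 0.00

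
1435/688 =1435/688 =2.09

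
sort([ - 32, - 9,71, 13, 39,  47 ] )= [ - 32, - 9,13,39,47,71 ]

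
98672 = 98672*1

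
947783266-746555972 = 201227294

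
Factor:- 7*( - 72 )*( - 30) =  - 15120= - 2^4*3^3*5^1 *7^1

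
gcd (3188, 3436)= 4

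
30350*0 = 0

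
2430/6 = 405  =  405.00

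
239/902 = 239/902  =  0.26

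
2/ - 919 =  - 1+917/919 = - 0.00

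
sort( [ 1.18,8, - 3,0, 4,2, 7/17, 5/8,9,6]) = [ - 3,  0,7/17,5/8, 1.18,2, 4, 6,8, 9] 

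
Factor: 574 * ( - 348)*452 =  -2^5*3^1*7^1 * 29^1*41^1*113^1  =  -90287904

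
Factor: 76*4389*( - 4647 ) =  - 2^2*3^2*7^1*11^1*19^2*1549^1 = - 1550071908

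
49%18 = 13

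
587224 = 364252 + 222972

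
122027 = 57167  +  64860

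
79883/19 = 79883/19 = 4204.37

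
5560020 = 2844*1955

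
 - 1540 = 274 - 1814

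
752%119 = 38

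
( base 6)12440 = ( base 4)131220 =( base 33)1OF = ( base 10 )1896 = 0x768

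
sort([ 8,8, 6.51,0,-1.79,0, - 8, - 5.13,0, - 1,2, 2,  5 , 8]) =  [ - 8,-5.13,  -  1.79 , - 1,0, 0,0, 2, 2,5,6.51,  8, 8, 8 ]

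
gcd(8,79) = 1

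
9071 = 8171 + 900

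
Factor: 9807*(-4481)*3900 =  -2^2*3^2 * 5^2*7^1*13^1*467^1*4481^1 = - 171386151300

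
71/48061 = 71/48061 = 0.00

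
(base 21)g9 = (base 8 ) 531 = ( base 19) i3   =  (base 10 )345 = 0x159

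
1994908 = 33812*59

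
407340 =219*1860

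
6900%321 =159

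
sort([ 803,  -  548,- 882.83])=[ - 882.83, - 548, 803]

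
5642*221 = 1246882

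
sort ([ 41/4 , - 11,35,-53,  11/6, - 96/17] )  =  [-53, - 11 , - 96/17 , 11/6,41/4,35]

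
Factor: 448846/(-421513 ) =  - 2^1*127^( - 1 )*3319^(-1)*224423^1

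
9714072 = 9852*986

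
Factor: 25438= 2^1 * 7^1* 23^1*79^1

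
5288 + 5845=11133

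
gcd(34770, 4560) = 570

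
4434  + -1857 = 2577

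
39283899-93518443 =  - 54234544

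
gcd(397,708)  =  1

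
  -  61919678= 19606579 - 81526257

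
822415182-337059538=485355644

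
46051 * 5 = 230255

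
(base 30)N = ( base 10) 23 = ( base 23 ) 10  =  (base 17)16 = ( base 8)27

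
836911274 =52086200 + 784825074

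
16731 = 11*1521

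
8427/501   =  16 + 137/167 = 16.82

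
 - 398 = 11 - 409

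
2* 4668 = 9336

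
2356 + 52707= 55063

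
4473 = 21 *213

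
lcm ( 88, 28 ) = 616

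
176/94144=11/5884 = 0.00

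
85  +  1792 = 1877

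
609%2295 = 609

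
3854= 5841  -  1987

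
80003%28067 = 23869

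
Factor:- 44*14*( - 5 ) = 2^3*5^1* 7^1*11^1  =  3080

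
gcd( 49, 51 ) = 1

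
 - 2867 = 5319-8186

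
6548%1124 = 928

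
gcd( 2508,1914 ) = 66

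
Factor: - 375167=  -  13^1*28859^1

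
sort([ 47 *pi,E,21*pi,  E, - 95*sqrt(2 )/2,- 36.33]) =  [ - 95*sqrt ( 2)/2,-36.33, E,E, 21*pi, 47*pi] 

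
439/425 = 439/425 = 1.03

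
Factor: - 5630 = - 2^1 * 5^1*563^1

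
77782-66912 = 10870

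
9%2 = 1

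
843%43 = 26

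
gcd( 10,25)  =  5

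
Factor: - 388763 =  - 43^1*9041^1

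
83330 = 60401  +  22929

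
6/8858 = 3/4429= 0.00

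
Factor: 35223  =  3^1*59^1 *199^1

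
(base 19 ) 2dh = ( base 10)986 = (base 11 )817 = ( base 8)1732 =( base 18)30E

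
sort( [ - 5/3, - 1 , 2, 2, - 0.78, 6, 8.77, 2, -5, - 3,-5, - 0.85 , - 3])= [ - 5,  -  5, - 3,-3, - 5/3, - 1,  -  0.85, - 0.78, 2, 2, 2, 6 , 8.77]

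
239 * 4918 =1175402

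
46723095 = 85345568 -38622473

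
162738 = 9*18082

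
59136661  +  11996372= 71133033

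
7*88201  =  617407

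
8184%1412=1124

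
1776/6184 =222/773 = 0.29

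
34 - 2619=-2585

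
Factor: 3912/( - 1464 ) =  - 163/61 = - 61^ ( - 1 )*163^1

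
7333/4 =7333/4 = 1833.25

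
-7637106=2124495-9761601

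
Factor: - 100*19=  - 1900=- 2^2*5^2*19^1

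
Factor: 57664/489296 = 2^2*17^1*577^(-1)= 68/577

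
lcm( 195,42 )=2730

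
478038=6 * 79673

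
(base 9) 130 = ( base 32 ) 3C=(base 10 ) 108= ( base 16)6C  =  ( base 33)39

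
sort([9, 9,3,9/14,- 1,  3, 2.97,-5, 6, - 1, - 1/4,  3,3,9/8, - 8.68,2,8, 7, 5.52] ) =[ - 8.68,-5, - 1, - 1,  -  1/4,9/14,9/8,2,2.97, 3,3,3,3,5.52,6,7,  8,9,9]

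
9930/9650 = 993/965 = 1.03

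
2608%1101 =406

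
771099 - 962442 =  - 191343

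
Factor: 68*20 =1360   =  2^4*5^1 *17^1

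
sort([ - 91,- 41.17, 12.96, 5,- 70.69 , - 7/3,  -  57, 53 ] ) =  [  -  91, - 70.69 ,-57 , - 41.17, - 7/3, 5, 12.96,53 ]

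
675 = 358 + 317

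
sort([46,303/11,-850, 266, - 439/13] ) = [ - 850, - 439/13, 303/11 , 46,266 ] 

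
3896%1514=868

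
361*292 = 105412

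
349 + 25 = 374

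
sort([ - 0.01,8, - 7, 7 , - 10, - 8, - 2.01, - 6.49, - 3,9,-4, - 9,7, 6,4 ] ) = [-10,  -  9, - 8 ,-7, - 6.49, - 4, - 3, - 2.01, - 0.01,4,6,7 , 7,  8, 9 ]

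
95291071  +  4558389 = 99849460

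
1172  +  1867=3039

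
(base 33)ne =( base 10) 773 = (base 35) m3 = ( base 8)1405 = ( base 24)185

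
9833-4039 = 5794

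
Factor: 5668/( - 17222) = - 2^1*13^1 * 79^( - 1) = -26/79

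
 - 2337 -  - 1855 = -482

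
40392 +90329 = 130721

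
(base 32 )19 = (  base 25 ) 1g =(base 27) 1E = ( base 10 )41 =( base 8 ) 51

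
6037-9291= -3254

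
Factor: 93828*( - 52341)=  - 4911051348= - 2^2 * 3^2*7^1 * 73^1*239^1*1117^1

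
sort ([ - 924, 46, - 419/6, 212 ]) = [ - 924, - 419/6 , 46, 212 ] 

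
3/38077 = 3/38077 = 0.00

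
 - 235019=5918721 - 6153740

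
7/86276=7/86276 =0.00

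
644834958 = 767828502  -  122993544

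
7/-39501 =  - 1/5643 = -  0.00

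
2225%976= 273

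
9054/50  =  4527/25 = 181.08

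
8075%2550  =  425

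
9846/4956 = 1+815/826 = 1.99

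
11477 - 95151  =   - 83674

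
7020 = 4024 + 2996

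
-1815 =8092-9907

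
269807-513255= - 243448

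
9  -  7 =2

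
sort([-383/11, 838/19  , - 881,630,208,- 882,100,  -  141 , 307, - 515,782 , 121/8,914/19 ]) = [ - 882, - 881,- 515, - 141, - 383/11,121/8, 838/19, 914/19, 100 , 208,307, 630,782 ]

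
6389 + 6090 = 12479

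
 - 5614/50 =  - 113  +  18/25 = - 112.28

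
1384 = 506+878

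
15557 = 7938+7619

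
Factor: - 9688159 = -13^1*745243^1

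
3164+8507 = 11671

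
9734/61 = 9734/61 = 159.57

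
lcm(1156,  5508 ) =93636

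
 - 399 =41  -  440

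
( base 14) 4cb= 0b1111000011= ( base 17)35b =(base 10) 963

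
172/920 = 43/230 = 0.19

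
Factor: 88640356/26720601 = 2^2*3^( - 1 )*7^1*29^1 *173^1*373^( -1 )*631^1*23879^( - 1 )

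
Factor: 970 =2^1*5^1*97^1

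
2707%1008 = 691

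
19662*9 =176958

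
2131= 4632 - 2501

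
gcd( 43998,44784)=6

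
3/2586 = 1/862 = 0.00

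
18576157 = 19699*943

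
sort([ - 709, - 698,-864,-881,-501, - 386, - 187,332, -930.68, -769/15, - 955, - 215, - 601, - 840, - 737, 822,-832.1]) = [ - 955, - 930.68,  -  881, - 864, - 840,-832.1,- 737,-709, - 698  ,-601, - 501, - 386, - 215, - 187,-769/15,332,822]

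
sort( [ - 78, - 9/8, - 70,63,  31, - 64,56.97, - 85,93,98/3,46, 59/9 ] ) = [ - 85, - 78, - 70, - 64,-9/8, 59/9 , 31,98/3 , 46,56.97,63, 93 ] 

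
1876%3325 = 1876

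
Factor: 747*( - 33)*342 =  - 8430642 = - 2^1*3^5*11^1*19^1 * 83^1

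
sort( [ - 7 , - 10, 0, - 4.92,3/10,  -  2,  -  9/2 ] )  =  [ - 10, - 7,-4.92,-9/2, - 2,0 , 3/10]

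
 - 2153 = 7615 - 9768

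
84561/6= 14093 +1/2 = 14093.50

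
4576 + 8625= 13201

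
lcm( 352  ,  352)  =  352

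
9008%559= 64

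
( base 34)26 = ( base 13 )59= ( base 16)4A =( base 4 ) 1022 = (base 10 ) 74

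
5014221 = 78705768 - 73691547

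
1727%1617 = 110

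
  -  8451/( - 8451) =1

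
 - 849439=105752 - 955191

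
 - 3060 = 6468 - 9528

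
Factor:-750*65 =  - 48750  =  - 2^1*3^1*5^4*13^1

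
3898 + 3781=7679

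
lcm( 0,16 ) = 0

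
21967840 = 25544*860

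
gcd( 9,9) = 9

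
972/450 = 2+4/25  =  2.16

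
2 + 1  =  3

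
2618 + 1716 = 4334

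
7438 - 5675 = 1763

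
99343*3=298029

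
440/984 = 55/123 = 0.45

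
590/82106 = 295/41053  =  0.01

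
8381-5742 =2639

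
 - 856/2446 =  - 428/1223  =  - 0.35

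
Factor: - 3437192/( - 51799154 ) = 2^2*41^(-1)*139^1*281^1 * 57427^( - 1) =156236/2354507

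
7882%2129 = 1495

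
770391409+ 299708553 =1070099962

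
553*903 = 499359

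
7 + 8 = 15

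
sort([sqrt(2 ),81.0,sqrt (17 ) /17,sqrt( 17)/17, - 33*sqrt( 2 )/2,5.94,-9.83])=[ - 33 *sqrt( 2) /2, - 9.83,sqrt(17)/17, sqrt( 17 ) /17,sqrt( 2 ),  5.94, 81.0]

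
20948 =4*5237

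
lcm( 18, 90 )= 90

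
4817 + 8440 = 13257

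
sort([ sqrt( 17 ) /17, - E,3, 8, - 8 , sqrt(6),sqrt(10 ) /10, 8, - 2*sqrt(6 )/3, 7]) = [ - 8, - E, - 2*sqrt( 6 )/3 , sqrt (17)/17,sqrt(10 ) /10,sqrt( 6), 3, 7,8, 8 ]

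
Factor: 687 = 3^1*229^1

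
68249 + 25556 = 93805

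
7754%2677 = 2400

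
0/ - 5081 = 0/1 = - 0.00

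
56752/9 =6305 + 7/9 = 6305.78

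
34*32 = 1088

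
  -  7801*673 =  - 5250073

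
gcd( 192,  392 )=8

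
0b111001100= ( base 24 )j4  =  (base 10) 460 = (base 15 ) 20A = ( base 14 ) 24c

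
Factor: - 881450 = -2^1*5^2*17^2 *61^1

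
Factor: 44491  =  44491^1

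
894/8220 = 149/1370 = 0.11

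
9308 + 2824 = 12132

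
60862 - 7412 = 53450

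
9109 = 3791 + 5318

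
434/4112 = 217/2056 = 0.11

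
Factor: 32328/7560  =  449/105 = 3^( - 1 ) * 5^( - 1 ) * 7^ ( - 1 )*449^1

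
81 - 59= 22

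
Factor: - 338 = - 2^1*13^2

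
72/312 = 3/13 = 0.23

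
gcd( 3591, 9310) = 133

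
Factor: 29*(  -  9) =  - 261 = - 3^2*29^1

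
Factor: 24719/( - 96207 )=  -  3^( - 1)*19^1*1301^1* 32069^( - 1 )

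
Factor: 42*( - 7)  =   - 2^1*3^1 * 7^2 = - 294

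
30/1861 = 30/1861 = 0.02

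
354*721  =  255234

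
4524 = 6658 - 2134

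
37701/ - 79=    - 37701/79 =- 477.23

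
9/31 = 9/31 = 0.29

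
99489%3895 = 2114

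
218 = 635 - 417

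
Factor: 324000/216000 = 2^( - 1)*3^1 = 3/2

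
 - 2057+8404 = 6347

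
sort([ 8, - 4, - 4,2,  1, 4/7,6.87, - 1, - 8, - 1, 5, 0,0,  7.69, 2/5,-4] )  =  [ - 8, - 4, - 4, - 4,-1, - 1,0, 0, 2/5 , 4/7,  1, 2,  5,6.87, 7.69 , 8] 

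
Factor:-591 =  - 3^1 *197^1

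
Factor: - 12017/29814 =-2^ (-1)*3^( - 1)*61^1*197^1*4969^( -1 )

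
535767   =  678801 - 143034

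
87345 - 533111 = - 445766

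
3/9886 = 3/9886=0.00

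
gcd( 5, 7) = 1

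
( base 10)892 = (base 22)1IC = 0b1101111100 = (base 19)28I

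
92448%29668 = 3444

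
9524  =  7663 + 1861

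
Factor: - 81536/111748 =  - 224/307 = - 2^5*7^1 * 307^(-1)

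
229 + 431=660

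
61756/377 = 163 + 305/377 = 163.81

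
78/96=13/16 = 0.81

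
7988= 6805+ 1183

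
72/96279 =24/32093 = 0.00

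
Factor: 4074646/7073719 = 2^1*19^( - 1 )*23^( - 1 ) * 139^1 *14657^1  *16187^( - 1) 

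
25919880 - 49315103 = -23395223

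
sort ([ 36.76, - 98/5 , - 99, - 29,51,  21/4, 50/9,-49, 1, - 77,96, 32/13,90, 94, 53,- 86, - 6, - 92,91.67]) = [ - 99, -92,-86, - 77,  -  49, - 29  ,-98/5 , - 6,  1,32/13,21/4,50/9, 36.76,51,53,90,91.67,  94,96]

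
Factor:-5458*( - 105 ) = 573090 = 2^1 *3^1*5^1* 7^1*2729^1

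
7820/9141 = 7820/9141= 0.86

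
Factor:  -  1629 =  - 3^2*181^1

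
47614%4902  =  3496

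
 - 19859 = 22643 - 42502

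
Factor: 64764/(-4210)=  - 2^1*3^2*5^( - 1) * 7^1*257^1* 421^( - 1) = - 32382/2105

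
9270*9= 83430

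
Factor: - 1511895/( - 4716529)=3^1*5^1* 7^2*11^2 * 17^1*4716529^( - 1) 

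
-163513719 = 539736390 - 703250109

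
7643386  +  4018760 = 11662146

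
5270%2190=890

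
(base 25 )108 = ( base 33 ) j6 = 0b1001111001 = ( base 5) 10013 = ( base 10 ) 633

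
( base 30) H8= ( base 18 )1AE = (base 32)g6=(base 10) 518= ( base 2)1000000110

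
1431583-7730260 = - 6298677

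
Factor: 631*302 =190562 = 2^1*151^1*631^1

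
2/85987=2/85987 = 0.00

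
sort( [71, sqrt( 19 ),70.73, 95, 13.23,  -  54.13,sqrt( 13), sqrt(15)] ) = [ - 54.13, sqrt(13), sqrt (15), sqrt (19) , 13.23,  70.73,71, 95 ]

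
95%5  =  0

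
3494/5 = 3494/5  =  698.80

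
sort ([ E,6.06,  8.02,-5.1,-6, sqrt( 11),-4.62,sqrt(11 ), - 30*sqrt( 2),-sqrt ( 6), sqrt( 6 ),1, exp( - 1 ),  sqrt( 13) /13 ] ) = [ - 30 * sqrt(2 ), - 6,-5.1,-4.62,-sqrt( 6),sqrt (13 )/13,exp (-1),1, sqrt(6 ), E,  sqrt(11), sqrt( 11) , 6.06,8.02 ] 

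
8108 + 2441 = 10549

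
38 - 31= 7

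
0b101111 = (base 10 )47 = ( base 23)21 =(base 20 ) 27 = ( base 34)1D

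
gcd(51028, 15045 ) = 1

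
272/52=5 + 3/13 = 5.23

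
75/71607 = 25/23869 =0.00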